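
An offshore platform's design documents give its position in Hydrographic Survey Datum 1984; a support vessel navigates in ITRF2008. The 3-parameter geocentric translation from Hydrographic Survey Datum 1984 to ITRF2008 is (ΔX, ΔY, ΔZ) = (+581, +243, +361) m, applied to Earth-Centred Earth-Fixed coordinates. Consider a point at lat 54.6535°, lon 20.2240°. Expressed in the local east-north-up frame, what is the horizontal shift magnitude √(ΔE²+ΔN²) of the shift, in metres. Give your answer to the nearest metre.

306 m

The local east axis at (φ, λ) is (−sin λ, cos λ, 0), so ΔE = −sin(20.2240°)·581 + cos(20.2240°)·243 = 27.17 m.
The local north axis is (−sin φ cos λ, −sin φ sin λ, cos φ), giving ΔN = -444.686 − 68.519 + 208.846 = -304.36 m.
Horizontal magnitude = √(ΔE² + ΔN²) = √(27.17² + (-304.36)²) = 305.57 m.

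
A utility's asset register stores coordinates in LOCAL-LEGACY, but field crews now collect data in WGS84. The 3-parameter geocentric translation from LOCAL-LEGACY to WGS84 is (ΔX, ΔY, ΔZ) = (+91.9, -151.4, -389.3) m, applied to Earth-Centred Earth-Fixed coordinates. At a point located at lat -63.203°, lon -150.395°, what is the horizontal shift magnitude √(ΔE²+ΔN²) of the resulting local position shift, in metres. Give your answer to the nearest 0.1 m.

252.5 m

At φ = -63.203°, λ = -150.395°: sin φ = -0.892609, cos φ = 0.450831, sin λ = -0.494018, cos λ = -0.869452.
ΔE = −sin λ·ΔX + cos λ·ΔY = −(-0.494018)·(91.9) + (-0.869452)·(-151.4) = 177.04 m.
ΔN = −sin φ cos λ·ΔX − sin φ sin λ·ΔY + cos φ·ΔZ = −(-0.892609)(-0.869452)(91.9) − (-0.892609)(-0.494018)(-151.4) + (0.450831)(-389.3) = -180.07 m.
Horizontal magnitude = √(ΔE² + ΔN²) = √(177.04² + (-180.07)²) = 252.52 m.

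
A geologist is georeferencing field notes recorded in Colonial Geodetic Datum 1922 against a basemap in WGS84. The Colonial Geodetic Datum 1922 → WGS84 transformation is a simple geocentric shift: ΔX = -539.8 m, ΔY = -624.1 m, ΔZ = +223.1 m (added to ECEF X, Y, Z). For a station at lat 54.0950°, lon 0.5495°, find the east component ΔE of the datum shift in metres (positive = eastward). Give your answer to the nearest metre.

The local east axis at (φ, λ) is (−sin λ, cos λ, 0), so ΔE = −sin(0.5495°)·(-539.8) + cos(0.5495°)·(-624.1) = -618.89 m.

ΔE = -619 m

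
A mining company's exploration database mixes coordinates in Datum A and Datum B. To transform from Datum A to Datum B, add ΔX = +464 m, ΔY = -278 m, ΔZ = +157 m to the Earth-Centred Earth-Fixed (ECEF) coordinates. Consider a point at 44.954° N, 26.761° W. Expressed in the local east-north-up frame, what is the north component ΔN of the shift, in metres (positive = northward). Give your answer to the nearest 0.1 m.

The local north axis is (−sin φ cos λ, −sin φ sin λ, cos φ), giving ΔN = -292.721 − 88.441 + 111.105 = -270.06 m.

ΔN = -270.1 m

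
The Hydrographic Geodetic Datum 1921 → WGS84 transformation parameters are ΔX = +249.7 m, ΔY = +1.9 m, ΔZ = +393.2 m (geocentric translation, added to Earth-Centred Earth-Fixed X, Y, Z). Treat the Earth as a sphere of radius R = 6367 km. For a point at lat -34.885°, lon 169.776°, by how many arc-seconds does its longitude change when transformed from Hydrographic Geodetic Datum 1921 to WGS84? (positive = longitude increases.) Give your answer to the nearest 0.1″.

Δλ = -1.8″

sin φ = -0.571931, cos φ = 0.820302, sin λ = 0.177497, cos λ = -0.984121.
East component: ΔE = −sin λ·ΔX + cos λ·ΔY = −(0.177497)(249.7) + (-0.984121)(1.9) = -46.19 m.
1° of latitude spans πR/180 = 111125 m; at latitude φ, 1° of longitude spans that × cos φ = 91156.1 m, so Δλ = -46.19 / 91156.1 × 3600 = -1.824″.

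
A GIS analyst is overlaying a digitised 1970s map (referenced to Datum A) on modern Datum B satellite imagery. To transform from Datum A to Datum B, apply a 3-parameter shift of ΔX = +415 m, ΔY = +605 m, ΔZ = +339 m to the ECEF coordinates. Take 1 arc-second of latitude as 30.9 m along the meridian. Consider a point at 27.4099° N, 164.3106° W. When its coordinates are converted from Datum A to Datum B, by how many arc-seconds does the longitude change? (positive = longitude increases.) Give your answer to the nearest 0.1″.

sin φ = 0.460353, cos φ = 0.887736, sin λ = -0.270422, cos λ = -0.962742.
East component: ΔE = −sin λ·ΔX + cos λ·ΔY = −(-0.270422)(415) + (-0.962742)(605) = -470.23 m.
1° of latitude spans 3600 × 30.90 = 111240 m; at latitude φ, 1° of longitude spans that × cos φ = 98751.7 m, so Δλ = -470.23 / 98751.7 × 3600 = -17.142″.

Δλ = -17.1″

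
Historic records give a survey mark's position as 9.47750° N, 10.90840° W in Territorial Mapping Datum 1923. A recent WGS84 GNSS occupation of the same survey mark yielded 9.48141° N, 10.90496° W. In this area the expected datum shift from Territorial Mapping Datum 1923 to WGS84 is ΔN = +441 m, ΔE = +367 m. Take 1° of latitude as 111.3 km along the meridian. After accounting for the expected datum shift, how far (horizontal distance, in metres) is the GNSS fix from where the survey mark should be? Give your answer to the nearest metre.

12 m

Observed coordinate differences: Δφ = +0.00391°, Δλ = +0.00344°.
Converting to metres (1° lat = 111300 m, cos φ = 0.986350): observed ΔN = 435.2 m, observed ΔE = 377.6 m.
Subtracting the expected shift leaves a residual of 435.2 − (441) = -5.8 m north and 377.6 − (367) = 10.6 m east.
Residual distance = √((-5.8)² + 10.6²) = 12.1 m.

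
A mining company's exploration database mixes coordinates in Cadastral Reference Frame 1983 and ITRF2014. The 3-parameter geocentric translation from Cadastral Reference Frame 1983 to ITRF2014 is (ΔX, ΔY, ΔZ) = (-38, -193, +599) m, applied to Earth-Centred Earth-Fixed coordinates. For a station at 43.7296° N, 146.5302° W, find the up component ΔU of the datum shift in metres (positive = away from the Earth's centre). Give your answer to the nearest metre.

ΔU = 514 m

At φ = 43.7296°, λ = -146.5302°: sin φ = 0.691256, cos φ = 0.722610, sin λ = -0.551497, cos λ = -0.834177.
ΔU = cos φ cos λ·ΔX + cos φ sin λ·ΔY + sin φ·ΔZ = (0.722610)(-0.834177)(-38) + (0.722610)(-0.551497)(-193) + (0.691256)(599) = 513.88 m.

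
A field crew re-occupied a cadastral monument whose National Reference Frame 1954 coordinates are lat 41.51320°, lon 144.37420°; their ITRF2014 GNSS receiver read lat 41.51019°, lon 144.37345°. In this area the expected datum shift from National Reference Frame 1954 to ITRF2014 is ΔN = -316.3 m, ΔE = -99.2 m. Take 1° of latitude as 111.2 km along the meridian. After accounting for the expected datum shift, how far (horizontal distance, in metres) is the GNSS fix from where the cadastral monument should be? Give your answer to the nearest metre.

41 m

Observed coordinate differences: Δφ = -0.00301°, Δλ = -0.00075°.
Converting to metres (1° lat = 111200 m, cos φ = 0.748803): observed ΔN = -334.7 m, observed ΔE = -62.5 m.
Subtracting the expected shift leaves a residual of -334.7 − (-316.3) = -18.4 m north and -62.5 − (-99.2) = 36.7 m east.
Residual distance = √((-18.4)² + 36.7²) = 41.1 m.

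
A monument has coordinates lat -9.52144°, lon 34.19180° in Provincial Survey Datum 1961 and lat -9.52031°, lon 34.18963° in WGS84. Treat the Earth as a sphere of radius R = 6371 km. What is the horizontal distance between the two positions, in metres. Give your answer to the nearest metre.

269 m

Δφ = -9.52031° − -9.52144° = +0.00113°; Δλ = 34.18963° − 34.19180° = -0.00217°.
1° along a meridian = πR/180 = 111195 m.
ΔN = Δφ × 111195 = 125.7 m; ΔE = Δλ × 111195 × cos(-9.52144°) = -0.00217 × 111195 × 0.986224 = -238.0 m.
Distance = √(ΔE² + ΔN²) = √((-238.0)² + 125.7²) = 269.1 m.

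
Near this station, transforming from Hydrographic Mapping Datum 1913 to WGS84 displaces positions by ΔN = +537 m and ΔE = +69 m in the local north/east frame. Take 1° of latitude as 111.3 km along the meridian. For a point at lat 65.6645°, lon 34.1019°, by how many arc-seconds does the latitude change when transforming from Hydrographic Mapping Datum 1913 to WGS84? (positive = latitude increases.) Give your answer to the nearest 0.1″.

1° of latitude = 111.3 km, so Δφ = 537.0 / 111300 = 0.0048248° = 17.369″.

Δφ = 17.4″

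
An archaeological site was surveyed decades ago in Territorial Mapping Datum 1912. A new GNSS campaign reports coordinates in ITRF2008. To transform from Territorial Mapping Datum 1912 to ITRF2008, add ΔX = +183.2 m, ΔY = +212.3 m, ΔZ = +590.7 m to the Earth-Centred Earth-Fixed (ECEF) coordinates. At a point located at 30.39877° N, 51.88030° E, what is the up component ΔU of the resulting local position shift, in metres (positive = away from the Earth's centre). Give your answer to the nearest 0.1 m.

The local up (radial) axis is (cos φ cos λ, cos φ sin λ, sin φ), giving ΔU = 97.543 + 144.060 + 298.903 = 540.51 m.

ΔU = 540.5 m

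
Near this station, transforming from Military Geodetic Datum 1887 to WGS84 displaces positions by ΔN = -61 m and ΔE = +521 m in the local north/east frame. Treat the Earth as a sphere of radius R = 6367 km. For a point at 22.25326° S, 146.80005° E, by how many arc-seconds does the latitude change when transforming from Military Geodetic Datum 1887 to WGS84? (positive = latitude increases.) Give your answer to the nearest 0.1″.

On a sphere of radius R, 1 rad of latitude = R, so Δφ = ΔN / R = -61.0 / 6367000 = -9.5807e-06 rad = -1.976″.

Δφ = -2.0″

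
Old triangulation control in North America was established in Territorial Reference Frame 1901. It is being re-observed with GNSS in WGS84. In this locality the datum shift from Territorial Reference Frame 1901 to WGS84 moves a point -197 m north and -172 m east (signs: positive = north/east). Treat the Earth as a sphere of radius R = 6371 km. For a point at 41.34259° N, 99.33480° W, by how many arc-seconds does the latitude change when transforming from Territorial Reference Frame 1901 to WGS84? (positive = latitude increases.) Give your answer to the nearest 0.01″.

On a sphere of radius R, 1 rad of latitude = R, so Δφ = ΔN / R = -197.0 / 6371000 = -3.0921e-05 rad = -6.378″.

Δφ = -6.38″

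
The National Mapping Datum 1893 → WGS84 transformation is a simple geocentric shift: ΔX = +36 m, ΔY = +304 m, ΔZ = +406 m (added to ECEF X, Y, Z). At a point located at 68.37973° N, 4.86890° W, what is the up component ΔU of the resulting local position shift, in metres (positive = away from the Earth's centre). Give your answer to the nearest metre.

At φ = 68.37973°, λ = -4.86890°: sin φ = 0.929646, cos φ = 0.368453, sin λ = -0.084876, cos λ = 0.996392.
ΔU = cos φ cos λ·ΔX + cos φ sin λ·ΔY + sin φ·ΔZ = (0.368453)(0.996392)(36) + (0.368453)(-0.084876)(304) + (0.929646)(406) = 381.15 m.

ΔU = 381 m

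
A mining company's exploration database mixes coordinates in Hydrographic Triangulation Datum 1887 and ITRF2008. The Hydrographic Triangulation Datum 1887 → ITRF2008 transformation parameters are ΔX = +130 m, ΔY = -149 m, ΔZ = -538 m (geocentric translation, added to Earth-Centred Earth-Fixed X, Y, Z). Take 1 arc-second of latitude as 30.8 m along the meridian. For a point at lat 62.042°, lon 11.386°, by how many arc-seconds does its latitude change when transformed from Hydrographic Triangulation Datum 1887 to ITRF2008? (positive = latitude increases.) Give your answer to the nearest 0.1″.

Δφ = -11.0″

sin φ = 0.883291, cos φ = 0.468824, sin λ = 0.197418, cos λ = 0.980319.
North component: ΔN = −sin φ cos λ·ΔX − sin φ sin λ·ΔY + cos φ·ΔZ = −(0.883291)(0.980319)(130) − (0.883291)(0.197418)(-149) + (0.468824)(-538) = -338.81 m.
1° of latitude spans 3600 × 30.80 = 110880 m, so Δφ = -338.81 / 110880 × 3600 = -11.000″.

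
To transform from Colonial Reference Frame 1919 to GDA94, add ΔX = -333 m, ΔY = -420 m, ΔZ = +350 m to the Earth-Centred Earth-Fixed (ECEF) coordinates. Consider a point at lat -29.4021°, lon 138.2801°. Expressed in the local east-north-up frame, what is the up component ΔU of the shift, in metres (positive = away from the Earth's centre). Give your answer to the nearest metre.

ΔU = -199 m

At φ = -29.4021°, λ = 138.2801°: sin φ = -0.490936, cos φ = 0.871196, sin λ = 0.665490, cos λ = -0.746407.
ΔU = cos φ cos λ·ΔX + cos φ sin λ·ΔY + sin φ·ΔZ = (0.871196)(-0.746407)(-333) + (0.871196)(0.665490)(-420) + (-0.490936)(350) = -198.79 m.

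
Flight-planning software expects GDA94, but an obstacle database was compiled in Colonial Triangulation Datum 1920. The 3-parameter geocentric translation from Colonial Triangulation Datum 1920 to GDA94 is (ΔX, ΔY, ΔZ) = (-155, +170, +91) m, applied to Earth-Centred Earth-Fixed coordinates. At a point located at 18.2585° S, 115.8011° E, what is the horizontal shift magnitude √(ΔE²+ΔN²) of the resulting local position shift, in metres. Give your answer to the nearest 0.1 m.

168.8 m

The local east axis at (φ, λ) is (−sin λ, cos λ, 0), so ΔE = −sin(115.8011°)·(-155) + cos(115.8011°)·170 = 65.56 m.
The local north axis is (−sin φ cos λ, −sin φ sin λ, cos φ), giving ΔN = 21.137 + 47.952 + 86.418 = 155.51 m.
Horizontal magnitude = √(ΔE² + ΔN²) = √(65.56² + 155.51²) = 168.76 m.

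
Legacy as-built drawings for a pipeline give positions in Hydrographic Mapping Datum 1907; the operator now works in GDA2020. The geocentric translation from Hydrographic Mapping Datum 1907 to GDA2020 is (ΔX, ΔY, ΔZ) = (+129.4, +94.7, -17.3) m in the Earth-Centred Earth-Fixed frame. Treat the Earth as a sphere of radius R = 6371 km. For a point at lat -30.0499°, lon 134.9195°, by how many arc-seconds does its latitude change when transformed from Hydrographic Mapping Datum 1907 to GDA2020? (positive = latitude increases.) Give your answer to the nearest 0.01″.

Δφ = -0.88″

sin φ = -0.500754, cos φ = 0.865590, sin λ = 0.708100, cos λ = -0.706113.
North component: ΔN = −sin φ cos λ·ΔX − sin φ sin λ·ΔY + cos φ·ΔZ = −(-0.500754)(-0.706113)(129.4) − (-0.500754)(0.708100)(94.7) + (0.865590)(-17.3) = -27.15 m.
1° of latitude spans πR/180 = 111195 m, so Δφ = -27.15 / 111195 × 3600 = -0.879″.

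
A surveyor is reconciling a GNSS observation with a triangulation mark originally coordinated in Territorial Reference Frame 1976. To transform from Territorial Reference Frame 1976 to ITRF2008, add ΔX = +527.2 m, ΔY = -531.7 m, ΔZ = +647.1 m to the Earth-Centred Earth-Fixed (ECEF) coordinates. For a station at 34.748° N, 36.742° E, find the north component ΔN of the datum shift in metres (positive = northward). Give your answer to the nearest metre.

ΔN = 472 m

The local north axis is (−sin φ cos λ, −sin φ sin λ, cos φ), giving ΔN = -240.792 + 181.290 + 531.701 = 472.20 m.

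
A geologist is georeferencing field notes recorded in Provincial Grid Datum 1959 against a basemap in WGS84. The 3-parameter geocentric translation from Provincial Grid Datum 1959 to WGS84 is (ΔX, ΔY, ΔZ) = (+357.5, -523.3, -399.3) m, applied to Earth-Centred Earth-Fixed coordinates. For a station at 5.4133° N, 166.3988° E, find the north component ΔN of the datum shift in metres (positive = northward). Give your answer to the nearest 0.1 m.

The local north axis is (−sin φ cos λ, −sin φ sin λ, cos φ), giving ΔN = 32.781 + 11.609 − 397.519 = -353.13 m.

ΔN = -353.1 m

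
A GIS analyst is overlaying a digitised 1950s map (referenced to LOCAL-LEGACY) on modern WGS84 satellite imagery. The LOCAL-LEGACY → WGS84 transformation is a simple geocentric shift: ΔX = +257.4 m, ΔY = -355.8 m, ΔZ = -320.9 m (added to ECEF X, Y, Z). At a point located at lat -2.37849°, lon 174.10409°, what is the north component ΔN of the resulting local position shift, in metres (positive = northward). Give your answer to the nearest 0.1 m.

ΔN = -332.8 m

At φ = -2.37849°, λ = 174.10409°: sin φ = -0.041501, cos φ = 0.999138, sin λ = 0.102722, cos λ = -0.994710.
ΔN = −sin φ cos λ·ΔX − sin φ sin λ·ΔY + cos φ·ΔZ = −(-0.041501)(-0.994710)(257.4) − (-0.041501)(0.102722)(-355.8) + (0.999138)(-320.9) = -332.77 m.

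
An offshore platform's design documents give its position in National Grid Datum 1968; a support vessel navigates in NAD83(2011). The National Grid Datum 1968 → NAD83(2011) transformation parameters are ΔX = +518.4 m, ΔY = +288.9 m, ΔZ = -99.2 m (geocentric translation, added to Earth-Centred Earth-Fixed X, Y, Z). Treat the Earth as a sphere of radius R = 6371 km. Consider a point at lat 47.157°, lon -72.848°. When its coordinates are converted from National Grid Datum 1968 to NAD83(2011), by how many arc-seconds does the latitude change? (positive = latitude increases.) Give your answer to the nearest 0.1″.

sin φ = 0.733220, cos φ = 0.679992, sin λ = -0.955526, cos λ = 0.294908.
North component: ΔN = −sin φ cos λ·ΔX − sin φ sin λ·ΔY + cos φ·ΔZ = −(0.733220)(0.294908)(518.4) − (0.733220)(-0.955526)(288.9) + (0.679992)(-99.2) = 22.86 m.
1° of latitude spans πR/180 = 111195 m, so Δφ = 22.86 / 111195 × 3600 = 0.740″.

Δφ = 0.7″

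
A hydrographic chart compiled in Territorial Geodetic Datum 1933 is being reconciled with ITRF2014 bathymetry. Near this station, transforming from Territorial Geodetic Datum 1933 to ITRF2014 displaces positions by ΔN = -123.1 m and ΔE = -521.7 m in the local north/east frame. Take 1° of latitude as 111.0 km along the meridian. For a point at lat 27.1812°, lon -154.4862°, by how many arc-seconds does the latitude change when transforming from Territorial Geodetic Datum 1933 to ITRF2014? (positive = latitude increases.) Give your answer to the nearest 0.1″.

Δφ = -4.0″

1° of latitude = 111.0 km, so Δφ = -123.1 / 111000 = -0.0011090° = -3.992″.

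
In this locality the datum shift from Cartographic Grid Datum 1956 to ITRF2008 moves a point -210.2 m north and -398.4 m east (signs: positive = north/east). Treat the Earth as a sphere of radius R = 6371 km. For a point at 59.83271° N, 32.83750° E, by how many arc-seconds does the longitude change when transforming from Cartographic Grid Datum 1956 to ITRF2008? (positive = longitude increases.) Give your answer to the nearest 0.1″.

Δλ = -25.7″

At latitude 59.83271°, cos φ = 0.502526.
One radian of longitude at latitude φ spans R cos φ, so Δλ = ΔE / (R cos φ) = -398.4 / (6371000 × 0.502526) = -1.2444e-04 rad = -25.667″.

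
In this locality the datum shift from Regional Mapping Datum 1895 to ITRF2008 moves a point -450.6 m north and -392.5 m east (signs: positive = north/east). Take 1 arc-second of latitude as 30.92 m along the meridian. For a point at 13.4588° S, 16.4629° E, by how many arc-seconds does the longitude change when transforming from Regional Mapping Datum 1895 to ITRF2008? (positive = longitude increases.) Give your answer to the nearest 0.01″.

Δλ = -13.05″

At latitude -13.4588°, cos φ = 0.972538.
1″ of longitude at this latitude = 30.92 × cos φ = 30.0709 m, so Δλ = -392.5 / 30.0709 = -13.053″.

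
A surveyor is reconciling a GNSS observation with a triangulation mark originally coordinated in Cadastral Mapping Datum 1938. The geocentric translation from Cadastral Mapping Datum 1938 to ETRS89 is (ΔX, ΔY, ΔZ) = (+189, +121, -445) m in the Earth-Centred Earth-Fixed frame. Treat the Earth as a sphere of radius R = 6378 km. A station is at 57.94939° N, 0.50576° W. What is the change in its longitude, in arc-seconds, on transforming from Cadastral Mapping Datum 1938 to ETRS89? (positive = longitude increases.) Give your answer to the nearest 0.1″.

sin φ = 0.847580, cos φ = 0.530668, sin λ = -0.008827, cos λ = 0.999961.
East component: ΔE = −sin λ·ΔX + cos λ·ΔY = −(-0.008827)(189) + (0.999961)(121) = 122.66 m.
1° of latitude spans πR/180 = 111317 m; at latitude φ, 1° of longitude spans that × cos φ = 59072.4 m, so Δλ = 122.66 / 59072.4 × 3600 = 7.475″.

Δλ = 7.5″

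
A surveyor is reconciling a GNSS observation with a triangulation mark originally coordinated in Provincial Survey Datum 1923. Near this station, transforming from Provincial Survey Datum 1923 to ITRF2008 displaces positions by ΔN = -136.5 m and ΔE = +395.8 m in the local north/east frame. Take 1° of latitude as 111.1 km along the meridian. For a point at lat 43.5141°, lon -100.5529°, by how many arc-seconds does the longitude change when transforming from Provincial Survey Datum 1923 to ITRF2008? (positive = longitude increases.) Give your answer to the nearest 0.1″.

Δλ = 17.7″

At latitude 43.5141°, cos φ = 0.725205.
1° of longitude at this latitude = 111.1 × cos φ = 80.57 km, so Δλ = 395.8 / 80570.3 = 0.0049125° = 17.685″.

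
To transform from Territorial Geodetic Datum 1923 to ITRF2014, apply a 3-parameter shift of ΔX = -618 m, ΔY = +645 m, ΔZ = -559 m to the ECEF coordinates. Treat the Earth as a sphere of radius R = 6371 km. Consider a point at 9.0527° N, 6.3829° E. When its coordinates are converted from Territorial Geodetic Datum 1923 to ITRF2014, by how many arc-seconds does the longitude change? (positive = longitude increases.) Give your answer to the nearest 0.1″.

sin φ = 0.157343, cos φ = 0.987544, sin λ = 0.111172, cos λ = 0.993801.
East component: ΔE = −sin λ·ΔX + cos λ·ΔY = −(0.111172)(-618) + (0.993801)(645) = 709.71 m.
1° of latitude spans πR/180 = 111195 m; at latitude φ, 1° of longitude spans that × cos φ = 109809.9 m, so Δλ = 709.71 / 109809.9 × 3600 = 23.267″.

Δλ = 23.3″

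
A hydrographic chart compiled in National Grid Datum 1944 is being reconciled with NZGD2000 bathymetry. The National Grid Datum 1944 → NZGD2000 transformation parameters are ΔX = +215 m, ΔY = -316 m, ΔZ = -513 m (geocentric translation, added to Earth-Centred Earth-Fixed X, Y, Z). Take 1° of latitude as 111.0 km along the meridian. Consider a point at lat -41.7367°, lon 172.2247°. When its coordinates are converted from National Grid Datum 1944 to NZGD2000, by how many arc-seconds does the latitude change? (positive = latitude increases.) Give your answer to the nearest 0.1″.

Δφ = -17.9″

sin φ = -0.665708, cos φ = 0.746212, sin λ = 0.135288, cos λ = -0.990806.
North component: ΔN = −sin φ cos λ·ΔX − sin φ sin λ·ΔY + cos φ·ΔZ = −(-0.665708)(-0.990806)(215) − (-0.665708)(0.135288)(-316) + (0.746212)(-513) = -553.08 m.
1° of latitude spans 111000 m, so Δφ = -553.08 / 111000 × 3600 = -17.938″.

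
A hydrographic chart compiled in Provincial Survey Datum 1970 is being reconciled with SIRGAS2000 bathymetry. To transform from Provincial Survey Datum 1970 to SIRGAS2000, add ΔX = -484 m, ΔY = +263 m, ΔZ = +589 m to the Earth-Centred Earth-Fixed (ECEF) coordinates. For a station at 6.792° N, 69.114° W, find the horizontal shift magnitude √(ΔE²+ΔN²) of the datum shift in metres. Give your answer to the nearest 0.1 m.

At φ = 6.792°, λ = -69.114°: sin φ = 0.118265, cos φ = 0.992982, sin λ = -0.934292, cos λ = 0.356510.
ΔE = −sin λ·ΔX + cos λ·ΔY = −(-0.934292)·(-484) + (0.356510)·(263) = -358.44 m.
ΔN = −sin φ cos λ·ΔX − sin φ sin λ·ΔY + cos φ·ΔZ = −(0.118265)(0.356510)(-484) − (0.118265)(-0.934292)(263) + (0.992982)(589) = 634.33 m.
Horizontal magnitude = √(ΔE² + ΔN²) = √((-358.44)² + 634.33²) = 728.60 m.

728.6 m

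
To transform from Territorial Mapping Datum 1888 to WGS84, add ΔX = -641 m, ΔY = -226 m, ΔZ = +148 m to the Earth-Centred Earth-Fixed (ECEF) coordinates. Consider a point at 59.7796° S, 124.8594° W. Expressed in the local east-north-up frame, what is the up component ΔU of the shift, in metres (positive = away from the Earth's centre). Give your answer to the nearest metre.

At φ = -59.7796°, λ = -124.8594°: sin φ = -0.864096, cos φ = 0.503328, sin λ = -0.820557, cos λ = -0.571565.
ΔU = cos φ cos λ·ΔX + cos φ sin λ·ΔY + sin φ·ΔZ = (0.503328)(-0.571565)(-641) + (0.503328)(-0.820557)(-226) + (-0.864096)(148) = 149.86 m.

ΔU = 150 m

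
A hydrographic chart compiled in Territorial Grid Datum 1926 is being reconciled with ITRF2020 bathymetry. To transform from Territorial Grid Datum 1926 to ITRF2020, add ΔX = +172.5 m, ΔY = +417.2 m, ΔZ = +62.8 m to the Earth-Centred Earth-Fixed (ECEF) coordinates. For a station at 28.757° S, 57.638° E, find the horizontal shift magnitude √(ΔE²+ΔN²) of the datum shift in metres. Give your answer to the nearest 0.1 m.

The local east axis at (φ, λ) is (−sin λ, cos λ, 0), so ΔE = −sin(57.638°)·172.5 + cos(57.638°)·417.2 = 77.61 m.
The local north axis is (−sin φ cos λ, −sin φ sin λ, cos φ), giving ΔN = 44.421 + 169.539 + 55.055 = 269.02 m.
Horizontal magnitude = √(ΔE² + ΔN²) = √(77.61² + 269.02²) = 279.99 m.

280.0 m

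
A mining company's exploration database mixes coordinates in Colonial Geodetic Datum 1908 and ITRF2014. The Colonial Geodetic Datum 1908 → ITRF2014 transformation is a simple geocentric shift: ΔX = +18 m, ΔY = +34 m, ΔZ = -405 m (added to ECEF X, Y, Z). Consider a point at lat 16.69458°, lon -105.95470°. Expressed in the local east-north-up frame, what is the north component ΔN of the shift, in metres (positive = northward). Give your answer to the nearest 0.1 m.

At φ = 16.69458°, λ = -105.95470°: sin φ = 0.287270, cos φ = 0.957850, sin λ = -0.961479, cos λ = -0.274877.
ΔN = −sin φ cos λ·ΔX − sin φ sin λ·ΔY + cos φ·ΔZ = −(0.287270)(-0.274877)(18) − (0.287270)(-0.961479)(34) + (0.957850)(-405) = -377.12 m.

ΔN = -377.1 m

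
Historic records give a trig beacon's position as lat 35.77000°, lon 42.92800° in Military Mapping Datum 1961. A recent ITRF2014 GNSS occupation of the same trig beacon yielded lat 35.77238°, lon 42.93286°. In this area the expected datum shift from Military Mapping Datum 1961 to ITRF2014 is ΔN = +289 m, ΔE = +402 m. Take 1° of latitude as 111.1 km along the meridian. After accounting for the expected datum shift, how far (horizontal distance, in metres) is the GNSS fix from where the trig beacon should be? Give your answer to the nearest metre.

44 m

Observed coordinate differences: Δφ = +0.00238°, Δλ = +0.00486°.
Converting to metres (1° lat = 111100 m, cos φ = 0.811370): observed ΔN = 264.4 m, observed ΔE = 438.1 m.
Subtracting the expected shift leaves a residual of 264.4 − (289) = -24.6 m north and 438.1 − (402) = 36.1 m east.
Residual distance = √((-24.6)² + 36.1²) = 43.7 m.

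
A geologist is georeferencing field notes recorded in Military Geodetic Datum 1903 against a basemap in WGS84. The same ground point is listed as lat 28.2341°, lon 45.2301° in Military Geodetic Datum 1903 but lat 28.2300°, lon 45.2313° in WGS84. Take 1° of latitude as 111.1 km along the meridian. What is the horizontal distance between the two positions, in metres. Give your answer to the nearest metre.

Δφ = 28.2300° − 28.2341° = -0.0041°; Δλ = 45.2313° − 45.2301° = +0.0012°.
ΔN = Δφ × 111100 = -455.5 m; ΔE = Δλ × 111100 × cos(28.2341°) = +0.0012 × 111100 × 0.881022 = 117.5 m.
Distance = √(ΔE² + ΔN²) = √(117.5² + (-455.5)²) = 470.4 m.

470 m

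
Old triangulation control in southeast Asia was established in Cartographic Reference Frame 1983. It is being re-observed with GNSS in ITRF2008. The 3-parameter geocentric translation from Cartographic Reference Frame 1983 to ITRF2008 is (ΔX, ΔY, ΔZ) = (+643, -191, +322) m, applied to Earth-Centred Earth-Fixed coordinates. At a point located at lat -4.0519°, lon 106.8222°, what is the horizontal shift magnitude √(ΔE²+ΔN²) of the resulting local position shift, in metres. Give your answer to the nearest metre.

The local east axis at (φ, λ) is (−sin λ, cos λ, 0), so ΔE = −sin(106.8222°)·643 + cos(106.8222°)·(-191) = -560.21 m.
The local north axis is (−sin φ cos λ, −sin φ sin λ, cos φ), giving ΔN = -13.149 − 12.919 + 321.195 = 295.13 m.
Horizontal magnitude = √(ΔE² + ΔN²) = √((-560.21)² + 295.13²) = 633.19 m.

633 m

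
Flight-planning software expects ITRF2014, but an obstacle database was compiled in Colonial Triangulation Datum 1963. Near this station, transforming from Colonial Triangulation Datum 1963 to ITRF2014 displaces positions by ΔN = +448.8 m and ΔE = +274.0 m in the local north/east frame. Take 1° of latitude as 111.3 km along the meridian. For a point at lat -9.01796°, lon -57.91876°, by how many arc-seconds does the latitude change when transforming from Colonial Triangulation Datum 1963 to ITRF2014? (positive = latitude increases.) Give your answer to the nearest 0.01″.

Δφ = 14.52″

1° of latitude = 111.3 km, so Δφ = 448.8 / 111300 = 0.0040323° = 14.516″.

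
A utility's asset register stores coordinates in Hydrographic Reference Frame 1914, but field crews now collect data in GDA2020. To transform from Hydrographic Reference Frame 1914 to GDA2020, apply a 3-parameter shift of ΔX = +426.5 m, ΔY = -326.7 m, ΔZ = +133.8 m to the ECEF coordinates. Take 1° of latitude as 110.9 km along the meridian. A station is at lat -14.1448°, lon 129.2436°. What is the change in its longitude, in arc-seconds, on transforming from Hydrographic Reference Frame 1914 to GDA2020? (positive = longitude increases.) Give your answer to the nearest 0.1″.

Δλ = -4.1″

sin φ = -0.244373, cos φ = 0.969681, sin λ = 0.774463, cos λ = -0.632619.
East component: ΔE = −sin λ·ΔX + cos λ·ΔY = −(0.774463)(426.5) + (-0.632619)(-326.7) = -123.63 m.
1° of latitude spans 110900 m; at latitude φ, 1° of longitude spans that × cos φ = 107537.6 m, so Δλ = -123.63 / 107537.6 × 3600 = -4.139″.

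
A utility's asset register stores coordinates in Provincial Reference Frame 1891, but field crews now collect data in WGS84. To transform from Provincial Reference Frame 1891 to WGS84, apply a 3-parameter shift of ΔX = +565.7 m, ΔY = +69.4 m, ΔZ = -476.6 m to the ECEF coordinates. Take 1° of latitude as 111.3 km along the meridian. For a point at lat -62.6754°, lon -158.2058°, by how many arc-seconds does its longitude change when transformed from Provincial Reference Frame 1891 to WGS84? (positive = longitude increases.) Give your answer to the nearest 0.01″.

sin φ = -0.888420, cos φ = 0.459031, sin λ = -0.371274, cos λ = -0.928523.
East component: ΔE = −sin λ·ΔX + cos λ·ΔY = −(-0.371274)(565.7) + (-0.928523)(69.4) = 145.59 m.
1° of latitude spans 111300 m; at latitude φ, 1° of longitude spans that × cos φ = 51090.2 m, so Δλ = 145.59 / 51090.2 × 3600 = 10.259″.

Δλ = 10.26″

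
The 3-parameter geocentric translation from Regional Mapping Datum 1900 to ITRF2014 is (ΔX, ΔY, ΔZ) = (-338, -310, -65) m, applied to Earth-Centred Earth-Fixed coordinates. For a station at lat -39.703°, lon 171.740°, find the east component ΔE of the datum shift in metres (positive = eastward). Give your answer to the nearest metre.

At φ = -39.703°, λ = 171.740°: sin φ = -0.638808, cos φ = 0.769366, sin λ = 0.143665, cos λ = -0.989626.
ΔE = −sin λ·ΔX + cos λ·ΔY = −(0.143665)·(-338) + (-0.989626)·(-310) = 355.34 m.

ΔE = 355 m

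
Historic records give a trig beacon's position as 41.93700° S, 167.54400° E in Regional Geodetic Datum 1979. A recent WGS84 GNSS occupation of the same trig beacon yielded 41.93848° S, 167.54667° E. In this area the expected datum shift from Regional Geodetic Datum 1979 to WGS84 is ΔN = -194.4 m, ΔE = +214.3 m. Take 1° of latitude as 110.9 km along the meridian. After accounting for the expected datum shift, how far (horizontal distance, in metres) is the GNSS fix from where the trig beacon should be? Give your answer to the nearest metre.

Observed coordinate differences: Δφ = -0.00148°, Δλ = +0.00267°.
Converting to metres (1° lat = 110900 m, cos φ = 0.743880): observed ΔN = -164.1 m, observed ΔE = 220.3 m.
Subtracting the expected shift leaves a residual of -164.1 − (-194.4) = 30.3 m north and 220.3 − (214.3) = 6.0 m east.
Residual distance = √(30.3² + 6.0²) = 30.9 m.

31 m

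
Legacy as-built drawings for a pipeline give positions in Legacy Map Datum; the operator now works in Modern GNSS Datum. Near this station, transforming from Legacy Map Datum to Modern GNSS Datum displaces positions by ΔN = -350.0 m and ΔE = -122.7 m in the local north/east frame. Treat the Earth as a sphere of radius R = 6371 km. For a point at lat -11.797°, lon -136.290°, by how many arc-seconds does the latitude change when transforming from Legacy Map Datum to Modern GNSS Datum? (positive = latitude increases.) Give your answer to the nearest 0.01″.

Δφ = -11.33″

On a sphere of radius R, 1 rad of latitude = R, so Δφ = ΔN / R = -350.0 / 6371000 = -5.4936e-05 rad = -11.331″.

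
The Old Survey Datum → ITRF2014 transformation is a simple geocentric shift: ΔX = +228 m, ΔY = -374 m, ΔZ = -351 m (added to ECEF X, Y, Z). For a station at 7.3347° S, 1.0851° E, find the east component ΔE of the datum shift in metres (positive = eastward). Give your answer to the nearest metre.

The local east axis at (φ, λ) is (−sin λ, cos λ, 0), so ΔE = −sin(1.0851°)·228 + cos(1.0851°)·(-374) = -378.25 m.

ΔE = -378 m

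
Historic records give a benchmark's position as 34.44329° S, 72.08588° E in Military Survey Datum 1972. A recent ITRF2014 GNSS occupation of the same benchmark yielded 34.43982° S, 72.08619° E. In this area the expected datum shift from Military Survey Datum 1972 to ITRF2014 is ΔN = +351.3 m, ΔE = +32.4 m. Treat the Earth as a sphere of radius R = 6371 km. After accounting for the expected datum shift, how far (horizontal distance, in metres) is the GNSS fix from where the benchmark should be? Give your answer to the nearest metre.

Observed coordinate differences: Δφ = +0.00347°, Δλ = +0.00031°.
Converting to metres (1° lat = 111195 m, cos φ = 0.824686): observed ΔN = 385.8 m, observed ΔE = 28.4 m.
Subtracting the expected shift leaves a residual of 385.8 − (351.3) = 34.5 m north and 28.4 − (32.4) = -4.0 m east.
Residual distance = √(34.5² + (-4.0)²) = 34.8 m.

35 m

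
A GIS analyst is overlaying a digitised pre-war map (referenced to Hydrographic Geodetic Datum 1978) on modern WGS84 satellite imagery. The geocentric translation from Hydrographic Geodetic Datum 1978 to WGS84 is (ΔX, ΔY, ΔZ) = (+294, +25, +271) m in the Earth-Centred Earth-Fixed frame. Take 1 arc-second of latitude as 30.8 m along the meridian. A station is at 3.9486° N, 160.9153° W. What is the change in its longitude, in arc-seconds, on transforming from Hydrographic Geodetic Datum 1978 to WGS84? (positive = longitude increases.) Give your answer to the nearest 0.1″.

sin φ = 0.068862, cos φ = 0.997626, sin λ = -0.326966, cos λ = -0.945036.
East component: ΔE = −sin λ·ΔX + cos λ·ΔY = −(-0.326966)(294) + (-0.945036)(25) = 72.50 m.
1° of latitude spans 3600 × 30.80 = 110880 m; at latitude φ, 1° of longitude spans that × cos φ = 110616.8 m, so Δλ = 72.50 / 110616.8 × 3600 = 2.360″.

Δλ = 2.4″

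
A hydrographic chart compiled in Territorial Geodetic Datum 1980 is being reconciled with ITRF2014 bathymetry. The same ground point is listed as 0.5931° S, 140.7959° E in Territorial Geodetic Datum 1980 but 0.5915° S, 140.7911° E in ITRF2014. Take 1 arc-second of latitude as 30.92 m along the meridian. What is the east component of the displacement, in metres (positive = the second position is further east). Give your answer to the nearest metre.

ΔE = -534 m

Δφ = -0.5915° − -0.5931° = +0.0016°; Δλ = 140.7911° − 140.7959° = -0.0048°.
1° of latitude = 3600 × 30.92 = 111312 m.
ΔN = Δφ × 111312 = 178.1 m; ΔE = Δλ × 111312 × cos(-0.5931°) = -0.0048 × 111312 × 0.999946 = -534.3 m.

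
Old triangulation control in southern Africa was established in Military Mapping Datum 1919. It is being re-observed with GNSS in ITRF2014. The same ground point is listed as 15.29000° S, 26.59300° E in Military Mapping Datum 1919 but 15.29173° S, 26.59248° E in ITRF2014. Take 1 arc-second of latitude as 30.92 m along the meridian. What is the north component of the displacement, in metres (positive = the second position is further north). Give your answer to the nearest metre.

ΔN = -193 m

Δφ = -15.29173° − -15.29000° = -0.00173°; Δλ = 26.59248° − 26.59300° = -0.00052°.
1° of latitude = 3600 × 30.92 = 111312 m.
ΔN = Δφ × 111312 = -192.6 m; ΔE = Δλ × 111312 × cos(-15.29000°) = -0.00052 × 111312 × 0.964603 = -55.8 m.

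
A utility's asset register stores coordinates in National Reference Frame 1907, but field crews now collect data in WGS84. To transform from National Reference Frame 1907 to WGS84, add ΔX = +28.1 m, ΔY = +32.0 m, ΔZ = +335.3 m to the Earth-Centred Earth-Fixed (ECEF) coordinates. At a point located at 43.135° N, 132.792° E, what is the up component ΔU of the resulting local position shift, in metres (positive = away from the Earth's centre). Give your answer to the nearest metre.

The local up (radial) axis is (cos φ cos λ, cos φ sin λ, sin φ), giving ΔU = -13.930 + 17.136 + 229.251 = 232.46 m.

ΔU = 232 m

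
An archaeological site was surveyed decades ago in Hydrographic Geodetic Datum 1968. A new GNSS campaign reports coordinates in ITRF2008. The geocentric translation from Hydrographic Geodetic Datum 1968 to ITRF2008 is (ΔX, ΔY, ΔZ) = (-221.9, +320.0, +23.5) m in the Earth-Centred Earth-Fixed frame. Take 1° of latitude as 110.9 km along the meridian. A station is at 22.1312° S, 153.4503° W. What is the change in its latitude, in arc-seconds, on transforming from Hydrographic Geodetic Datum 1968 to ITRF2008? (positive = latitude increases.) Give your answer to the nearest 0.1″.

Δφ = 1.4″

sin φ = -0.376729, cos φ = 0.926324, sin λ = -0.446974, cos λ = -0.894547.
North component: ΔN = −sin φ cos λ·ΔX − sin φ sin λ·ΔY + cos φ·ΔZ = −(-0.376729)(-0.894547)(-221.9) − (-0.376729)(-0.446974)(320.0) + (0.926324)(23.5) = 42.67 m.
1° of latitude spans 110900 m, so Δφ = 42.67 / 110900 × 3600 = 1.385″.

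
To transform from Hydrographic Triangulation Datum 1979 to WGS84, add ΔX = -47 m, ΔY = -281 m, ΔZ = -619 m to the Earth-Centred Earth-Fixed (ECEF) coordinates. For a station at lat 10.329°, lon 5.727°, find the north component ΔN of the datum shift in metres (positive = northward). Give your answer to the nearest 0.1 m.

The local north axis is (−sin φ cos λ, −sin φ sin λ, cos φ), giving ΔN = 8.385 + 5.028 − 608.969 = -595.56 m.

ΔN = -595.6 m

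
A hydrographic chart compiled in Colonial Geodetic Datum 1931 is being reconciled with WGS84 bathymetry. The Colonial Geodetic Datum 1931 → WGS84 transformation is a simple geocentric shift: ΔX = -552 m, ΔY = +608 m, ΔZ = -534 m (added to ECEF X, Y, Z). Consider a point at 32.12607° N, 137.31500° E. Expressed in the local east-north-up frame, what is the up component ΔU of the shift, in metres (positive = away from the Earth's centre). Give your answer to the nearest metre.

The local up (radial) axis is (cos φ cos λ, cos φ sin λ, sin φ), giving ΔU = 343.639 + 349.087 − 283.973 = 408.75 m.

ΔU = 409 m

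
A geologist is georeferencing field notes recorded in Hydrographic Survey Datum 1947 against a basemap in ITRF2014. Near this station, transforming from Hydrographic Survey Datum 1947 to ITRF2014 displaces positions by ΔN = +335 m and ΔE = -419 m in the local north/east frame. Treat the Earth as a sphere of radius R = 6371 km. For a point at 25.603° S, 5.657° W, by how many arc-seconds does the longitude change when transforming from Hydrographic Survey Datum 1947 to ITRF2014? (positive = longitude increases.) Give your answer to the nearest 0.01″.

At latitude -25.603°, cos φ = 0.901810.
One radian of longitude at latitude φ spans R cos φ, so Δλ = ΔE / (R cos φ) = -419.0 / (6371000 × 0.901810) = -7.2928e-05 rad = -15.042″.

Δλ = -15.04″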